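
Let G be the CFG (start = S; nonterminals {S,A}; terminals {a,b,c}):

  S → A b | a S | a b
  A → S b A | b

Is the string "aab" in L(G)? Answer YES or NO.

CNF form of G:
  S -> A T0 | T1 S | T1 T0
  A -> S X2 | b
  T0 -> b
  T1 -> a
  X2 -> T0 A

Fill CYK table bottom-up:
  T[0,0] 'a' = {T1}  orig:{}
  T[1,1] 'a' = {T1}  orig:{}
  T[2,2] 'b' = {A,T0}  orig:{A}
  T[0,1] 'aa' = ∅
  T[1,2] 'ab' = {S}
  T[0,2] 'aab' = {S}

S ∈ T[0,2] ⇒ YES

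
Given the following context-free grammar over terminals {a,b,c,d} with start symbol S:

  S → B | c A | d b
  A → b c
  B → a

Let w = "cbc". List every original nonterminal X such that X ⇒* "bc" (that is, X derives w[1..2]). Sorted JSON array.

Convert to CNF:
  S -> T1 A | T2 T0 | a
  A -> T0 T1
  B -> a
  T0 -> b
  T1 -> c
  T2 -> d

CYK table (by increasing span) — only the sub-triangle for w[1..2]:
  cell(1,1) b: {T0}  orig:{}
  cell(2,2) c: {T1}  orig:{}
  cell(1,2) bc: {A}

Original NTs in T[1,2] deriving "bc": ["A"]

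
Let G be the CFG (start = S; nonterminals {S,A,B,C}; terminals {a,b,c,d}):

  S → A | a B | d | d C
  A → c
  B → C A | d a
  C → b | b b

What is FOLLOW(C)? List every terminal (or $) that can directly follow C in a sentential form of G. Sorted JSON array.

FIRST sets, iterate to fixpoint:
iter 1:
  A via A→c: +{c}
  B via B→d a: +{d}
  C via C→b: +{b}
  S via S→A: +{c}
  S via S→a B: +{a}
  S via S→d: +{d}
  FIRST[S]={a,c,d}  FIRST[A]={c}  FIRST[B]={d}  FIRST[C]={b}
iter 2:
  B via B→C A: +{b}
  FIRST[S]={a,c,d}  FIRST[A]={c}  FIRST[B]={b,d}  FIRST[C]={b}
iter 3: — fixpoint
  FIRST[S]={a,c,d}  FIRST[A]={c}  FIRST[B]={b,d}  FIRST[C]={b}

Compute FOLLOW by fixpoint:
initialize: $ ∈ FOLLOW(S)
[1]
  B→C A: FOLLOW(C) ⊇ FIRST(A) = {c}; new: +{c}
  S→A: FOLLOW(A) ⊇ FOLLOW(S) ⊇ {$}; new: +{$}
  S→a B: FOLLOW(B) ⊇ FOLLOW(S) ⊇ {$}; new: +{$}
  S→d C: FOLLOW(C) ⊇ FOLLOW(S) ⊇ {$}; new: +{$}
  FOLLOW(S)={$}  FOLLOW(A)={$}  FOLLOW(B)={$}  FOLLOW(C)={$,c}
[2] (stable)
  FOLLOW(S)={$}  FOLLOW(A)={$}  FOLLOW(B)={$}  FOLLOW(C)={$,c}

FOLLOW(C) = ["$", "c"]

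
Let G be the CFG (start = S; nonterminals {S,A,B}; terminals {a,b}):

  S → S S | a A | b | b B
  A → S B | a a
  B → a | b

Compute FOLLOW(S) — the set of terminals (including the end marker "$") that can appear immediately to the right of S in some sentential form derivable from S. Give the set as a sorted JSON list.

FIRST sets, iterate to fixpoint:
iter 1:
  A via A→a a: +{a}
  B via B→a: +{a}
  B via B→b: +{b}
  S via S→a A: +{a}
  S via S→b: +{b}
  FIRST(S)={a,b}  FIRST(A)={a}  FIRST(B)={a,b}
iter 2:
  A via A→S B: +{b}
  FIRST(S)={a,b}  FIRST(A)={a,b}  FIRST(B)={a,b}
iter 3: (no change)
  FIRST(S)={a,b}  FIRST(A)={a,b}  FIRST(B)={a,b}

FOLLOW sets:
seed FOLLOW(S) with $
iter 1:
  A→S B: FOLLOW(S) ⊇ FIRST(B) = {a,b}; new: +{a,b}
  S→a A: FOLLOW(A) ⊇ FOLLOW(S) ⊇ {$,a,b}; new: +{$,a,b}
  S→b B: FOLLOW(B) ⊇ FOLLOW(S) ⊇ {$,a,b}; new: +{$,a,b}
  FOLLOW[S]={$,a,b}  FOLLOW[A]={$,a,b}  FOLLOW[B]={$,a,b}
iter 2: (no change)
  FOLLOW[S]={$,a,b}  FOLLOW[A]={$,a,b}  FOLLOW[B]={$,a,b}

FOLLOW(S) = ["$", "a", "b"]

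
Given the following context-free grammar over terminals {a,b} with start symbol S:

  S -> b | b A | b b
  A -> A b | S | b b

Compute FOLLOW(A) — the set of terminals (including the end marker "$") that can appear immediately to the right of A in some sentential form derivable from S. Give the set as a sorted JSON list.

FIRST sets, iterate to fixpoint:
[1]
  A via A→b b: +{b}
  S via S→b: +{b}
  FIRST[S]={b}  FIRST[A]={b}
[2] (stable)
  FIRST[S]={b}  FIRST[A]={b}

FOLLOW iteration:
initialize: $ ∈ FOLLOW(S)
pass 1:
  A→A b: FOLLOW(A) ⊇ FIRST(b) = {b}; new: +{b}
  A→S: FOLLOW(S) ⊇ FOLLOW(A) ⊇ {b}; new: +{b}
  S→b A: FOLLOW(A) ⊇ FOLLOW(S) ⊇ {$,b}; new: +{$}
  S: {$,b}  A: {$,b}
pass 2: — fixpoint
  S: {$,b}  A: {$,b}

FOLLOW(A) = ["$", "b"]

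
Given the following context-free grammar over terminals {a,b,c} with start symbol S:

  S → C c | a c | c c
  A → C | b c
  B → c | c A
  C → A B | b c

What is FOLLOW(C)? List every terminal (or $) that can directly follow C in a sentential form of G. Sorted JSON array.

FIRST sets, iterate to fixpoint:
pass 1:
  A via A→b c: +{b}
  B via B→c: +{c}
  C via C→A B: +{b}
  S via S→C c: +{b}
  S via S→a c: +{a}
  S via S→c c: +{c}
  FIRST[S]={a,b,c}  FIRST[A]={b}  FIRST[B]={c}  FIRST[C]={b}
pass 2: — fixpoint
  FIRST[S]={a,b,c}  FIRST[A]={b}  FIRST[B]={c}  FIRST[C]={b}

FOLLOW iteration:
FOLLOW(S) := {$}
round 1:
  C→A B: FOLLOW(A) ⊇ FIRST(B) = {c}; new: +{c}
  S→C c: FOLLOW(C) ⊇ FIRST(c) = {c}; new: +{c}
  FOLLOW(S)={$}  FOLLOW(A)={c}  FOLLOW(B)={}  FOLLOW(C)={c}
round 2:
  C→A B: FOLLOW(B) ⊇ FOLLOW(C) ⊇ {c}; new: +{c}
  FOLLOW(S)={$}  FOLLOW(A)={c}  FOLLOW(B)={c}  FOLLOW(C)={c}
round 3: — fixpoint
  FOLLOW(S)={$}  FOLLOW(A)={c}  FOLLOW(B)={c}  FOLLOW(C)={c}

FOLLOW(C) = ["c"]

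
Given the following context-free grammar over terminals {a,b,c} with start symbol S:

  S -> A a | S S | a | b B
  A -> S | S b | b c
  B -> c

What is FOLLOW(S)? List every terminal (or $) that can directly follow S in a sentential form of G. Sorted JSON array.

FIRST iteration:
round 1:
  A via A→b c: +{b}
  B via B→c: +{c}
  S via S→A a: +{b}
  S via S→a: +{a}
  S: {a,b}  A: {b}  B: {c}
round 2:
  A via A→S: +{a}
  S: {a,b}  A: {a,b}  B: {c}
round 3: (no change)
  S: {a,b}  A: {a,b}  B: {c}

FOLLOW sets:
seed FOLLOW(S) with $
[1]
  A→S b: FOLLOW(S) ⊇ FIRST(b) = {b}; new: +{b}
  S→A a: FOLLOW(A) ⊇ FIRST(a) = {a}; new: +{a}
  S→S S: FOLLOW(S) ⊇ FIRST(S) = {a,b}; new: +{a}
  S→b B: FOLLOW(B) ⊇ FOLLOW(S) ⊇ {$,a,b}; new: +{$,a,b}
  S: {$,a,b}  A: {a}  B: {$,a,b}
[2] (no change)
  S: {$,a,b}  A: {a}  B: {$,a,b}

FOLLOW(S) = ["$", "a", "b"]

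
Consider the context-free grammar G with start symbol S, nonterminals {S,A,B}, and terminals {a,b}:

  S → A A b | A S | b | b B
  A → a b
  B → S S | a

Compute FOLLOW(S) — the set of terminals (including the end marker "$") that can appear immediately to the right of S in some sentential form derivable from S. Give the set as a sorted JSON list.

FIRST iteration:
round 1:
  A via A→a b: +{a}
  B via B→a: +{a}
  S via S→A A b: +{a}
  S via S→b: +{b}
  FIRST(S)={a,b}  FIRST(A)={a}  FIRST(B)={a}
round 2:
  B via B→S S: +{b}
  FIRST(S)={a,b}  FIRST(A)={a}  FIRST(B)={a,b}
round 3: done
  FIRST(S)={a,b}  FIRST(A)={a}  FIRST(B)={a,b}

FOLLOW iteration:
FOLLOW(S) := {$}
iter 1:
  B→S S: FOLLOW(S) ⊇ FIRST(S) = {a,b}; new: +{a,b}
  S→A A b: FOLLOW(A) ⊇ FIRST(A) = {a}; new: +{a}
  S→A A b: FOLLOW(A) ⊇ FIRST(b) = {b}; new: +{b}
  S→b B: FOLLOW(B) ⊇ FOLLOW(S) ⊇ {$,a,b}; new: +{$,a,b}
  FOLLOW[S]={$,a,b}  FOLLOW[A]={a,b}  FOLLOW[B]={$,a,b}
iter 2: done
  FOLLOW[S]={$,a,b}  FOLLOW[A]={a,b}  FOLLOW[B]={$,a,b}

FOLLOW(S) = ["$", "a", "b"]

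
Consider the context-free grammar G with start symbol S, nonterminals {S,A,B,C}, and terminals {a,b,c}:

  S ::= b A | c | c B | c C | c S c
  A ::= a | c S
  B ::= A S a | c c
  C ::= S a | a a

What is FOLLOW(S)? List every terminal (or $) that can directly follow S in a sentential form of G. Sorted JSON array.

Compute FIRST by fixpoint:
pass 1:
  A via A→a: +{a}
  A via A→c S: +{c}
  B via B→A S a: +{a,c}
  C via C→a a: +{a}
  S via S→b A: +{b}
  S via S→c: +{c}
  FIRST[S]={b,c}  FIRST[A]={a,c}  FIRST[B]={a,c}  FIRST[C]={a}
pass 2:
  C via C→S a: +{b,c}
  FIRST[S]={b,c}  FIRST[A]={a,c}  FIRST[B]={a,c}  FIRST[C]={a,b,c}
pass 3: (stable)
  FIRST[S]={b,c}  FIRST[A]={a,c}  FIRST[B]={a,c}  FIRST[C]={a,b,c}

FOLLOW iteration:
seed FOLLOW(S) with $
iter 1:
  B→A S a: FOLLOW(A) ⊇ FIRST(S) = {b,c}; new: +{b,c}
  B→A S a: FOLLOW(S) ⊇ FIRST(a) = {a}; new: +{a}
  S→b A: FOLLOW(A) ⊇ FOLLOW(S) ⊇ {$,a}; new: +{$,a}
  S→c B: FOLLOW(B) ⊇ FOLLOW(S) ⊇ {$,a}; new: +{$,a}
  S→c C: FOLLOW(C) ⊇ FOLLOW(S) ⊇ {$,a}; new: +{$,a}
  S→c S c: FOLLOW(S) ⊇ FIRST(c) = {c}; new: +{c}
  S: {$,a,c}  A: {$,a,b,c}  B: {$,a}  C: {$,a}
iter 2:
  A→c S: FOLLOW(S) ⊇ FOLLOW(A) ⊇ {$,a,b,c}; new: +{b}
  S→c B: FOLLOW(B) ⊇ FOLLOW(S) ⊇ {$,a,b,c}; new: +{b,c}
  S→c C: FOLLOW(C) ⊇ FOLLOW(S) ⊇ {$,a,b,c}; new: +{b,c}
  S: {$,a,b,c}  A: {$,a,b,c}  B: {$,a,b,c}  C: {$,a,b,c}
iter 3: (stable)
  S: {$,a,b,c}  A: {$,a,b,c}  B: {$,a,b,c}  C: {$,a,b,c}

FOLLOW(S) = ["$", "a", "b", "c"]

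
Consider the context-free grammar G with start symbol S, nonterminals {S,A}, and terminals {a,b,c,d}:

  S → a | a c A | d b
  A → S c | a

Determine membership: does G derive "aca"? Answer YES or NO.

Convert to CNF:
  S -> T1 X4 | T2 T3 | a
  A -> S T0 | a
  T0 -> c
  T1 -> a
  T2 -> d
  T3 -> b
  X4 -> T0 A

CYK fill:
  [0..0]={A,S,T1}  "a"  orig:{A,S}
  [1..1]={T0}  "c"  orig:{}
  [2..2]={A,S,T1}  "a"  orig:{A,S}
  [0..1]={A}  "ac"
  [1..2]={X4}  "ca"  orig:{}
  [0..2]={S}  "aca"

S ∈ T[0,2] ⇒ YES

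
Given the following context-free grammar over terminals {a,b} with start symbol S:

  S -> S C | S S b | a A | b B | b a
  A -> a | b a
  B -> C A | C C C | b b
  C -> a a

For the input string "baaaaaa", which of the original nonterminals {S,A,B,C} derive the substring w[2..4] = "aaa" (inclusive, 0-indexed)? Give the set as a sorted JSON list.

CNF form of G:
  S -> S C | S X3 | T0 B | T0 T1 | T1 A
  A -> T0 T1 | a
  B -> C A | C X2 | T0 T0
  C -> T1 T1
  T0 -> b
  T1 -> a
  X2 -> C C
  X3 -> S T0

CYK fill, restricted to cells inside w[2..4]:
  cell(2,2) a: {A,T1}  orig:{A}
  cell(3,3) a: {A,T1}  orig:{A}
  cell(4,4) a: {A,T1}  orig:{A}
  cell(2,3) aa: {C,S}
  cell(3,4) aa: {C,S}
  cell(2,4) aaa: {B}

Original NTs in T[2,4] deriving "aaa": ["B"]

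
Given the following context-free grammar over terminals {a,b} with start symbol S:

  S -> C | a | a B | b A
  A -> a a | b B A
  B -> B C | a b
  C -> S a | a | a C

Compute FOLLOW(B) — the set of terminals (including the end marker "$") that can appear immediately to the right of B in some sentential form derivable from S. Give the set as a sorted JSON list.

FIRST iteration:
[1]
  A via A→a a: +{a}
  A via A→b B A: +{b}
  B via B→a b: +{a}
  C via C→a: +{a}
  S via S→C: +{a}
  S via S→b A: +{b}
  FIRST(S)={a,b}  FIRST(A)={a,b}  FIRST(B)={a}  FIRST(C)={a}
[2]
  C via C→S a: +{b}
  FIRST(S)={a,b}  FIRST(A)={a,b}  FIRST(B)={a}  FIRST(C)={a,b}
[3] (stable)
  FIRST(S)={a,b}  FIRST(A)={a,b}  FIRST(B)={a}  FIRST(C)={a,b}

Compute FOLLOW by fixpoint:
FOLLOW(S) := {$}
round 1:
  A→b B A: FOLLOW(B) ⊇ FIRST(A) = {a,b}; new: +{a,b}
  B→B C: FOLLOW(C) ⊇ FOLLOW(B) ⊇ {a,b}; new: +{a,b}
  C→S a: FOLLOW(S) ⊇ FIRST(a) = {a}; new: +{a}
  S→C: FOLLOW(C) ⊇ FOLLOW(S) ⊇ {$,a}; new: +{$}
  S→a B: FOLLOW(B) ⊇ FOLLOW(S) ⊇ {$,a}; new: +{$}
  S→b A: FOLLOW(A) ⊇ FOLLOW(S) ⊇ {$,a}; new: +{$,a}
  FOLLOW(S)={$,a}  FOLLOW(A)={$,a}  FOLLOW(B)={$,a,b}  FOLLOW(C)={$,a,b}
round 2: done
  FOLLOW(S)={$,a}  FOLLOW(A)={$,a}  FOLLOW(B)={$,a,b}  FOLLOW(C)={$,a,b}

FOLLOW(B) = ["$", "a", "b"]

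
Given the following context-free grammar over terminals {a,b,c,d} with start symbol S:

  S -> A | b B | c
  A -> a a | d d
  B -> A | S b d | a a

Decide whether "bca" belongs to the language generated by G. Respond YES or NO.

Convert to CNF:
  S -> T0 T0 | T1 T1 | T2 B | c
  A -> T0 T0 | T1 T1
  B -> S X3 | T0 T0 | T1 T1
  T0 -> a
  T1 -> d
  T2 -> b
  X3 -> T2 T1

CYK table (by increasing span):
  [0..0]={T2}  "b"  orig:{}
  [1..1]={S}  "c"
  [2..2]={T0}  "a"  orig:{}
  [0..1]=∅  "bc"
  [1..2]=∅  "ca"
  [0..2]=∅  "bca"

S ∉ T[0,2] ⇒ NO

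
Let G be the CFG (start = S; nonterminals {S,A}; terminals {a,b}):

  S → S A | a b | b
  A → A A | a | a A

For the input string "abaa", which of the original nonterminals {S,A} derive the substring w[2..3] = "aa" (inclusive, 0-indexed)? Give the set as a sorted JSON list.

Convert to CNF:
  S -> S A | T0 T1 | b
  A -> A A | T0 A | a
  T0 -> a
  T1 -> b

CYK fill, restricted to cells inside w[2..3]:
  cell(2,2) a: {A,T0}  orig:{A}
  cell(3,3) a: {A,T0}  orig:{A}
  cell(2,3) aa: {A}

Original NTs in T[2,3] deriving "aa": ["A"]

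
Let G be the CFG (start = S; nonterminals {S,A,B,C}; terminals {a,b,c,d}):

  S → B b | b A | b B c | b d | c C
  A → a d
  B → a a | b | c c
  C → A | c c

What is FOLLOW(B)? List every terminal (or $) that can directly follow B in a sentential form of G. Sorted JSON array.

FIRST sets, iterate to fixpoint:
[1]
  A via A→a d: +{a}
  B via B→a a: +{a}
  B via B→b: +{b}
  B via B→c c: +{c}
  C via C→A: +{a}
  C via C→c c: +{c}
  S via S→B b: +{a,b,c}
  S: {a,b,c}  A: {a}  B: {a,b,c}  C: {a,c}
[2] (stable)
  S: {a,b,c}  A: {a}  B: {a,b,c}  C: {a,c}

FOLLOW sets:
FOLLOW(S) := {$}
round 1:
  S→B b: FOLLOW(B) ⊇ FIRST(b) = {b}; new: +{b}
  S→b A: FOLLOW(A) ⊇ FOLLOW(S) ⊇ {$}; new: +{$}
  S→b B c: FOLLOW(B) ⊇ FIRST(c) = {c}; new: +{c}
  S→c C: FOLLOW(C) ⊇ FOLLOW(S) ⊇ {$}; new: +{$}
  S: {$}  A: {$}  B: {b,c}  C: {$}
round 2: done
  S: {$}  A: {$}  B: {b,c}  C: {$}

FOLLOW(B) = ["b", "c"]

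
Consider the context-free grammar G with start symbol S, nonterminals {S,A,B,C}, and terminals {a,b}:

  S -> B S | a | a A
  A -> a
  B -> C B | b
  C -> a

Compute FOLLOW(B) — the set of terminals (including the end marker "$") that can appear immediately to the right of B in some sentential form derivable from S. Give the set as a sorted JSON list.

Compute FIRST by fixpoint:
pass 1:
  A via A→a: +{a}
  B via B→b: +{b}
  C via C→a: +{a}
  S via S→B S: +{b}
  S via S→a: +{a}
  FIRST[S]={a,b}  FIRST[A]={a}  FIRST[B]={b}  FIRST[C]={a}
pass 2:
  B via B→C B: +{a}
  FIRST[S]={a,b}  FIRST[A]={a}  FIRST[B]={a,b}  FIRST[C]={a}
pass 3: done
  FIRST[S]={a,b}  FIRST[A]={a}  FIRST[B]={a,b}  FIRST[C]={a}

Compute FOLLOW by fixpoint:
initialize: $ ∈ FOLLOW(S)
pass 1:
  B→C B: FOLLOW(C) ⊇ FIRST(B) = {a,b}; new: +{a,b}
  S→B S: FOLLOW(B) ⊇ FIRST(S) = {a,b}; new: +{a,b}
  S→a A: FOLLOW(A) ⊇ FOLLOW(S) ⊇ {$}; new: +{$}
  FOLLOW[S]={$}  FOLLOW[A]={$}  FOLLOW[B]={a,b}  FOLLOW[C]={a,b}
pass 2: (stable)
  FOLLOW[S]={$}  FOLLOW[A]={$}  FOLLOW[B]={a,b}  FOLLOW[C]={a,b}

FOLLOW(B) = ["a", "b"]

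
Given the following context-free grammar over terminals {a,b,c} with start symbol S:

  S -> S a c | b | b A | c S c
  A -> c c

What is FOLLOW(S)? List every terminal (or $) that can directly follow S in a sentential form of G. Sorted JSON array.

Compute FIRST by fixpoint:
pass 1:
  A via A→c c: +{c}
  S via S→b: +{b}
  S via S→c S c: +{c}
  FIRST(S)={b,c}  FIRST(A)={c}
pass 2: (stable)
  FIRST(S)={b,c}  FIRST(A)={c}

FOLLOW sets:
FOLLOW(S) := {$}
[1]
  S→S a c: FOLLOW(S) ⊇ FIRST(a) = {a}; new: +{a}
  S→b A: FOLLOW(A) ⊇ FOLLOW(S) ⊇ {$,a}; new: +{$,a}
  S→c S c: FOLLOW(S) ⊇ FIRST(c) = {c}; new: +{c}
  S: {$,a,c}  A: {$,a}
[2]
  S→b A: FOLLOW(A) ⊇ FOLLOW(S) ⊇ {$,a,c}; new: +{c}
  S: {$,a,c}  A: {$,a,c}
[3] — fixpoint
  S: {$,a,c}  A: {$,a,c}

FOLLOW(S) = ["$", "a", "c"]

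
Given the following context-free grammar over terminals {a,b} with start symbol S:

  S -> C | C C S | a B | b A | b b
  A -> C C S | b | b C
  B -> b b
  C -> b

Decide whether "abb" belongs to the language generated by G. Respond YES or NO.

CNF form of G:
  S -> C X3 | T0 A | T0 T0 | T1 B | b
  A -> C X2 | T0 C | b
  B -> T0 T0
  C -> b
  T0 -> b
  T1 -> a
  X2 -> C S
  X3 -> C S

CYK fill:
  T[0,0] 'a' = {T1}  orig:{}
  T[1,1] 'b' = {A,C,S,T0}  orig:{A,C,S}
  T[2,2] 'b' = {A,C,S,T0}  orig:{A,C,S}
  T[0,1] 'ab' = ∅
  T[1,2] 'bb' = {A,B,S,X2,X3}  orig:{A,B,S}
  T[0,2] 'abb' = {S}

S ∈ T[0,2] ⇒ YES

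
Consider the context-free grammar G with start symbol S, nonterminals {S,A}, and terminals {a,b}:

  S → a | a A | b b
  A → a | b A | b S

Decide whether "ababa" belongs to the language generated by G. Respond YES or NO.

Convert to CNF:
  S -> T0 T0 | T1 A | a
  A -> T0 A | T0 S | a
  T0 -> b
  T1 -> a

Fill CYK table bottom-up:
  cell(0,0) a: {A,S,T1}  orig:{A,S}
  cell(1,1) b: {T0}  orig:{}
  cell(2,2) a: {A,S,T1}  orig:{A,S}
  cell(3,3) b: {T0}  orig:{}
  cell(4,4) a: {A,S,T1}  orig:{A,S}
  cell(0,1) ab: ∅
  cell(1,2) ba: {A}
  cell(2,3) ab: ∅
  cell(3,4) ba: {A}
  cell(0,2) aba: {S}
  cell(1,3) bab: ∅
  cell(2,4) aba: {S}
  cell(0,3) abab: ∅
  cell(1,4) baba: {A}
  cell(0,4) ababa: {S}

S ∈ T[0,4] ⇒ YES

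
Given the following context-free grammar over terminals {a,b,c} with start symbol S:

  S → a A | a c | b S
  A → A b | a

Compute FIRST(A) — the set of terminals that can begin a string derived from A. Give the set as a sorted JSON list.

FIRST iteration:
iter 1:
  A via A→a: +{a}
  S via S→a A: +{a}
  S via S→b S: +{b}
  FIRST[S]={a,b}  FIRST[A]={a}
iter 2: (stable)
  FIRST[S]={a,b}  FIRST[A]={a}

FIRST(A) = ["a"]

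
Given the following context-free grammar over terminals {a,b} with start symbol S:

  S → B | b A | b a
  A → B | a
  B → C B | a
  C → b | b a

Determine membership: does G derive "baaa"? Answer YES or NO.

CNF form of G:
  S -> C B | T0 A | T0 T1 | a
  A -> C B | a
  B -> C B | a
  C -> T0 T1 | b
  T0 -> b
  T1 -> a

CYK table (by increasing span):
  T[0,0] 'b' = {C,T0}  orig:{C}
  T[1,1] 'a' = {A,B,S,T1}  orig:{A,B,S}
  T[2,2] 'a' = {A,B,S,T1}  orig:{A,B,S}
  T[3,3] 'a' = {A,B,S,T1}  orig:{A,B,S}
  T[0,1] 'ba' = {A,B,C,S}
  T[1,2] 'aa' = ∅
  T[2,3] 'aa' = ∅
  T[0,2] 'baa' = {A,B,S}
  T[1,3] 'aaa' = ∅
  T[0,3] 'baaa' = ∅

S ∉ T[0,3] ⇒ NO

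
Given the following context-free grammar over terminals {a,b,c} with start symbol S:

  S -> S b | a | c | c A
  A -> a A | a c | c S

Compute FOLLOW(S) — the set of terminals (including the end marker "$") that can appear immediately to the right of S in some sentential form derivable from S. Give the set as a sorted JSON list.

FIRST sets, iterate to fixpoint:
round 1:
  A via A→a A: +{a}
  A via A→c S: +{c}
  S via S→a: +{a}
  S via S→c: +{c}
  FIRST[S]={a,c}  FIRST[A]={a,c}
round 2: (no change)
  FIRST[S]={a,c}  FIRST[A]={a,c}

FOLLOW sets:
FOLLOW(S) := {$}
pass 1:
  S→S b: FOLLOW(S) ⊇ FIRST(b) = {b}; new: +{b}
  S→c A: FOLLOW(A) ⊇ FOLLOW(S) ⊇ {$,b}; new: +{$,b}
  FOLLOW[S]={$,b}  FOLLOW[A]={$,b}
pass 2: done
  FOLLOW[S]={$,b}  FOLLOW[A]={$,b}

FOLLOW(S) = ["$", "b"]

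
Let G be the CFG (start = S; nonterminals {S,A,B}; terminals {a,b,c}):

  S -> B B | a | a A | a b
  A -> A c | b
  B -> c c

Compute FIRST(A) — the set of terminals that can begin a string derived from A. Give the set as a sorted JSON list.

FIRST sets, iterate to fixpoint:
pass 1:
  A via A→b: +{b}
  B via B→c c: +{c}
  S via S→B B: +{c}
  S via S→a: +{a}
  S: {a,c}  A: {b}  B: {c}
pass 2: done
  S: {a,c}  A: {b}  B: {c}

FIRST(A) = ["b"]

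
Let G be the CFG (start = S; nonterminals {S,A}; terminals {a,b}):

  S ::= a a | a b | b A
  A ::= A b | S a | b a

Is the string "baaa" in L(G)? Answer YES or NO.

CNF form of G:
  S -> T0 A | T1 T0 | T1 T1
  A -> A T0 | S T1 | T0 T1
  T0 -> b
  T1 -> a

CYK fill:
  [0..0]={T0}  "b"  orig:{}
  [1..1]={T1}  "a"  orig:{}
  [2..2]={T1}  "a"  orig:{}
  [3..3]={T1}  "a"  orig:{}
  [0..1]={A}  "ba"
  [1..2]={S}  "aa"
  [2..3]={S}  "aa"
  [0..2]=∅  "baa"
  [1..3]={A}  "aaa"
  [0..3]={S}  "baaa"

S ∈ T[0,3] ⇒ YES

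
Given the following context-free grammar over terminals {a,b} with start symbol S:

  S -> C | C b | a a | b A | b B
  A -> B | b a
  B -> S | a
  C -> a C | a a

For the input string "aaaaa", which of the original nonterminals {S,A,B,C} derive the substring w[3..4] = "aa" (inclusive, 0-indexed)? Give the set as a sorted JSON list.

CNF form of G:
  S -> C T0 | T0 A | T0 B | T1 C | T1 T1
  A -> C T0 | T0 A | T0 B | T0 T1 | T1 C | T1 T1 | a
  B -> C T0 | T0 A | T0 B | T1 C | T1 T1 | a
  C -> T1 C | T1 T1
  T0 -> b
  T1 -> a

Fill CYK table bottom-up, restricted to cells inside w[3..4]:
  [3..3]={A,B,T1}  "a"  orig:{A,B}
  [4..4]={A,B,T1}  "a"  orig:{A,B}
  [3..4]={A,B,C,S}  "aa"

Original NTs in T[3,4] deriving "aa": ["A", "B", "C", "S"]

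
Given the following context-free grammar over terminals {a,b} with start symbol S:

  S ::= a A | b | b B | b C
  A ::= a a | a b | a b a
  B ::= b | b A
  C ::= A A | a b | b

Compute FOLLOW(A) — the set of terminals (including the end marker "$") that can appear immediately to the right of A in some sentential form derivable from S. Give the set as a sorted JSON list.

FIRST iteration:
iter 1:
  A via A→a a: +{a}
  B via B→b: +{b}
  C via C→A A: +{a}
  C via C→b: +{b}
  S via S→a A: +{a}
  S via S→b: +{b}
  FIRST(S)={a,b}  FIRST(A)={a}  FIRST(B)={b}  FIRST(C)={a,b}
iter 2: done
  FIRST(S)={a,b}  FIRST(A)={a}  FIRST(B)={b}  FIRST(C)={a,b}

FOLLOW sets:
FOLLOW(S) := {$}
round 1:
  C→A A: FOLLOW(A) ⊇ FIRST(A) = {a}; new: +{a}
  S→a A: FOLLOW(A) ⊇ FOLLOW(S) ⊇ {$}; new: +{$}
  S→b B: FOLLOW(B) ⊇ FOLLOW(S) ⊇ {$}; new: +{$}
  S→b C: FOLLOW(C) ⊇ FOLLOW(S) ⊇ {$}; new: +{$}
  FOLLOW[S]={$}  FOLLOW[A]={$,a}  FOLLOW[B]={$}  FOLLOW[C]={$}
round 2: — fixpoint
  FOLLOW[S]={$}  FOLLOW[A]={$,a}  FOLLOW[B]={$}  FOLLOW[C]={$}

FOLLOW(A) = ["$", "a"]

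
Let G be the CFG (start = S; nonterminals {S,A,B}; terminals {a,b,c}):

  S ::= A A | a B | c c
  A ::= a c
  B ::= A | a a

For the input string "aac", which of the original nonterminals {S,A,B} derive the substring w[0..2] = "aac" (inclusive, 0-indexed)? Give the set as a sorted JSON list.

Convert to CNF:
  S -> A A | T0 B | T1 T1
  A -> T0 T1
  B -> T0 T0 | T0 T1
  T0 -> a
  T1 -> c

Fill CYK table bottom-up — only the sub-triangle for w[0..2]:
  cell(0,0) a: {T0}  orig:{}
  cell(1,1) a: {T0}  orig:{}
  cell(2,2) c: {T1}  orig:{}
  cell(0,1) aa: {B}
  cell(1,2) ac: {A,B}
  cell(0,2) aac: {S}

Original NTs in T[0,2] deriving "aac": ["S"]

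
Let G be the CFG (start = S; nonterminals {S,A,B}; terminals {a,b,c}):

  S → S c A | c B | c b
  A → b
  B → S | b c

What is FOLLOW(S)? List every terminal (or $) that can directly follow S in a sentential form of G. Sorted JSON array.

Compute FIRST by fixpoint:
pass 1:
  A via A→b: +{b}
  B via B→b c: +{b}
  S via S→c B: +{c}
  FIRST[S]={c}  FIRST[A]={b}  FIRST[B]={b}
pass 2:
  B via B→S: +{c}
  FIRST[S]={c}  FIRST[A]={b}  FIRST[B]={b,c}
pass 3: — fixpoint
  FIRST[S]={c}  FIRST[A]={b}  FIRST[B]={b,c}

FOLLOW sets:
FOLLOW(S) := {$}
[1]
  S→S c A: FOLLOW(S) ⊇ FIRST(c) = {c}; new: +{c}
  S→S c A: FOLLOW(A) ⊇ FOLLOW(S) ⊇ {$,c}; new: +{$,c}
  S→c B: FOLLOW(B) ⊇ FOLLOW(S) ⊇ {$,c}; new: +{$,c}
  FOLLOW[S]={$,c}  FOLLOW[A]={$,c}  FOLLOW[B]={$,c}
[2] (no change)
  FOLLOW[S]={$,c}  FOLLOW[A]={$,c}  FOLLOW[B]={$,c}

FOLLOW(S) = ["$", "c"]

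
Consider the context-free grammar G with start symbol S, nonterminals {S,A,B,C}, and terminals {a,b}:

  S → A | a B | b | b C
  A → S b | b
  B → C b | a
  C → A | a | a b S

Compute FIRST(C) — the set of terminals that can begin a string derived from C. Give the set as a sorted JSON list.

FIRST iteration:
pass 1:
  A via A→b: +{b}
  B via B→a: +{a}
  C via C→A: +{b}
  C via C→a: +{a}
  S via S→A: +{b}
  S via S→a B: +{a}
  FIRST(S)={a,b}  FIRST(A)={b}  FIRST(B)={a}  FIRST(C)={a,b}
pass 2:
  A via A→S b: +{a}
  B via B→C b: +{b}
  FIRST(S)={a,b}  FIRST(A)={a,b}  FIRST(B)={a,b}  FIRST(C)={a,b}
pass 3: (no change)
  FIRST(S)={a,b}  FIRST(A)={a,b}  FIRST(B)={a,b}  FIRST(C)={a,b}

FIRST(C) = ["a", "b"]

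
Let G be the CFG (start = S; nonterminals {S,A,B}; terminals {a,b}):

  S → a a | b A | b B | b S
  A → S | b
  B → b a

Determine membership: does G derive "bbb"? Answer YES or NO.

CNF form of G:
  S -> T0 T0 | T1 A | T1 B | T1 S
  A -> T0 T0 | T1 A | T1 B | T1 S | b
  B -> T1 T0
  T0 -> a
  T1 -> b

CYK table (by increasing span):
  cell(0,0) b: {A,T1}  orig:{A}
  cell(1,1) b: {A,T1}  orig:{A}
  cell(2,2) b: {A,T1}  orig:{A}
  cell(0,1) bb: {A,S}
  cell(1,2) bb: {A,S}
  cell(0,2) bbb: {A,S}

S ∈ T[0,2] ⇒ YES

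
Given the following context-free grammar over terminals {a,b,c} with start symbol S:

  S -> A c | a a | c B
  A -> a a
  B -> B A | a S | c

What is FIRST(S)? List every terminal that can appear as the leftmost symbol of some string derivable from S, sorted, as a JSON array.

FIRST sets, iterate to fixpoint:
pass 1:
  A via A→a a: +{a}
  B via B→a S: +{a}
  B via B→c: +{c}
  S via S→A c: +{a}
  S via S→c B: +{c}
  FIRST(S)={a,c}  FIRST(A)={a}  FIRST(B)={a,c}
pass 2: (no change)
  FIRST(S)={a,c}  FIRST(A)={a}  FIRST(B)={a,c}

FIRST(S) = ["a", "c"]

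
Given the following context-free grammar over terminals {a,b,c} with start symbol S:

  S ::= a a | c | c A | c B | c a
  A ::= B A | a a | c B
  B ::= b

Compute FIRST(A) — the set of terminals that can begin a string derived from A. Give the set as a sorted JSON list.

FIRST iteration:
[1]
  A via A→a a: +{a}
  A via A→c B: +{c}
  B via B→b: +{b}
  S via S→a a: +{a}
  S via S→c: +{c}
  FIRST[S]={a,c}  FIRST[A]={a,c}  FIRST[B]={b}
[2]
  A via A→B A: +{b}
  FIRST[S]={a,c}  FIRST[A]={a,b,c}  FIRST[B]={b}
[3] (stable)
  FIRST[S]={a,c}  FIRST[A]={a,b,c}  FIRST[B]={b}

FIRST(A) = ["a", "b", "c"]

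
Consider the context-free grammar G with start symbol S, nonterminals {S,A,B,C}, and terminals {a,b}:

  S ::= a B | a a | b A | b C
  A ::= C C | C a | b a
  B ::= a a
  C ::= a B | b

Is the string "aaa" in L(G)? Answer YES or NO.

Convert to CNF:
  S -> T0 B | T0 T0 | T1 A | T1 C
  A -> C C | C T0 | T1 T0
  B -> T0 T0
  C -> T0 B | b
  T0 -> a
  T1 -> b

CYK fill:
  T[0,0] 'a' = {T0}  orig:{}
  T[1,1] 'a' = {T0}  orig:{}
  T[2,2] 'a' = {T0}  orig:{}
  T[0,1] 'aa' = {B,S}
  T[1,2] 'aa' = {B,S}
  T[0,2] 'aaa' = {C,S}

S ∈ T[0,2] ⇒ YES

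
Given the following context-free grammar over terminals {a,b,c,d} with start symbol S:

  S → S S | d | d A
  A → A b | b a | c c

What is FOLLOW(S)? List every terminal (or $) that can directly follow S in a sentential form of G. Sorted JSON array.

Compute FIRST by fixpoint:
pass 1:
  A via A→b a: +{b}
  A via A→c c: +{c}
  S via S→d: +{d}
  S: {d}  A: {b,c}
pass 2: (stable)
  S: {d}  A: {b,c}

Compute FOLLOW by fixpoint:
seed FOLLOW(S) with $
[1]
  A→A b: FOLLOW(A) ⊇ FIRST(b) = {b}; new: +{b}
  S→S S: FOLLOW(S) ⊇ FIRST(S) = {d}; new: +{d}
  S→d A: FOLLOW(A) ⊇ FOLLOW(S) ⊇ {$,d}; new: +{$,d}
  FOLLOW(S)={$,d}  FOLLOW(A)={$,b,d}
[2] — fixpoint
  FOLLOW(S)={$,d}  FOLLOW(A)={$,b,d}

FOLLOW(S) = ["$", "d"]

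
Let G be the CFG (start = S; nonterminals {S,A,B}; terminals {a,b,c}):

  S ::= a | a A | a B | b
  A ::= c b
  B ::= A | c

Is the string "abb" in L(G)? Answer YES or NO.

CNF form of G:
  S -> T2 A | T2 B | a | b
  A -> T0 T1
  B -> T0 T1 | c
  T0 -> c
  T1 -> b
  T2 -> a

Fill CYK table bottom-up:
  cell(0,0) a: {S,T2}  orig:{S}
  cell(1,1) b: {S,T1}  orig:{S}
  cell(2,2) b: {S,T1}  orig:{S}
  cell(0,1) ab: ∅
  cell(1,2) bb: ∅
  cell(0,2) abb: ∅

S ∉ T[0,2] ⇒ NO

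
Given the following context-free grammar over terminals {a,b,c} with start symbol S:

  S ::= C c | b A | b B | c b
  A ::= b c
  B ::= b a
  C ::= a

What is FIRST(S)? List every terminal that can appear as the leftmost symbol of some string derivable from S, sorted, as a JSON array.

FIRST sets, iterate to fixpoint:
pass 1:
  A via A→b c: +{b}
  B via B→b a: +{b}
  C via C→a: +{a}
  S via S→C c: +{a}
  S via S→b A: +{b}
  S via S→c b: +{c}
  FIRST(S)={a,b,c}  FIRST(A)={b}  FIRST(B)={b}  FIRST(C)={a}
pass 2: — fixpoint
  FIRST(S)={a,b,c}  FIRST(A)={b}  FIRST(B)={b}  FIRST(C)={a}

FIRST(S) = ["a", "b", "c"]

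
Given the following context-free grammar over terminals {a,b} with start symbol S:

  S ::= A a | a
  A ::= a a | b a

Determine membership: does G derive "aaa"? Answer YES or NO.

Convert to CNF:
  S -> A T0 | a
  A -> T0 T0 | T1 T0
  T0 -> a
  T1 -> b

CYK table (by increasing span):
  cell(0,0) a: {S,T0}  orig:{S}
  cell(1,1) a: {S,T0}  orig:{S}
  cell(2,2) a: {S,T0}  orig:{S}
  cell(0,1) aa: {A}
  cell(1,2) aa: {A}
  cell(0,2) aaa: {S}

S ∈ T[0,2] ⇒ YES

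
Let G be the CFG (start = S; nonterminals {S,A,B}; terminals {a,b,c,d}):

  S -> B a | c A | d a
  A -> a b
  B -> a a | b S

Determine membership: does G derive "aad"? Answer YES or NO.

CNF form of G:
  S -> B T0 | T2 A | T3 T0
  A -> T0 T1
  B -> T0 T0 | T1 S
  T0 -> a
  T1 -> b
  T2 -> c
  T3 -> d

Fill CYK table bottom-up:
  [0..0]={T0}  "a"  orig:{}
  [1..1]={T0}  "a"  orig:{}
  [2..2]={T3}  "d"  orig:{}
  [0..1]={B}  "aa"
  [1..2]=∅  "ad"
  [0..2]=∅  "aad"

S ∉ T[0,2] ⇒ NO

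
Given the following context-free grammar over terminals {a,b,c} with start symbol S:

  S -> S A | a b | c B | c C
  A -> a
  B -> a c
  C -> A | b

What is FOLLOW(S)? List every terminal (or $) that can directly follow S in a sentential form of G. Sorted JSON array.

Compute FIRST by fixpoint:
round 1:
  A via A→a: +{a}
  B via B→a c: +{a}
  C via C→A: +{a}
  C via C→b: +{b}
  S via S→a b: +{a}
  S via S→c B: +{c}
  S: {a,c}  A: {a}  B: {a}  C: {a,b}
round 2: (stable)
  S: {a,c}  A: {a}  B: {a}  C: {a,b}

Compute FOLLOW by fixpoint:
FOLLOW(S) := {$}
iter 1:
  S→S A: FOLLOW(S) ⊇ FIRST(A) = {a}; new: +{a}
  S→S A: FOLLOW(A) ⊇ FOLLOW(S) ⊇ {$,a}; new: +{$,a}
  S→c B: FOLLOW(B) ⊇ FOLLOW(S) ⊇ {$,a}; new: +{$,a}
  S→c C: FOLLOW(C) ⊇ FOLLOW(S) ⊇ {$,a}; new: +{$,a}
  S: {$,a}  A: {$,a}  B: {$,a}  C: {$,a}
iter 2: done
  S: {$,a}  A: {$,a}  B: {$,a}  C: {$,a}

FOLLOW(S) = ["$", "a"]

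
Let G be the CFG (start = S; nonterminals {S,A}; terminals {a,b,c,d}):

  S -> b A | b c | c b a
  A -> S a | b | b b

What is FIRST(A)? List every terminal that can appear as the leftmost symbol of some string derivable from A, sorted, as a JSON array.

FIRST sets, iterate to fixpoint:
[1]
  A via A→b: +{b}
  S via S→b A: +{b}
  S via S→c b a: +{c}
  FIRST[S]={b,c}  FIRST[A]={b}
[2]
  A via A→S a: +{c}
  FIRST[S]={b,c}  FIRST[A]={b,c}
[3] done
  FIRST[S]={b,c}  FIRST[A]={b,c}

FIRST(A) = ["b", "c"]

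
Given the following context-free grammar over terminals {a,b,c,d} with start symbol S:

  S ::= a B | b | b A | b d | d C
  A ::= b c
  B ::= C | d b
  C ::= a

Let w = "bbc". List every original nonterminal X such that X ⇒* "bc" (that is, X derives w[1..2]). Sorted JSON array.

CNF form of G:
  S -> T0 A | T0 T2 | T2 C | T3 B | b
  A -> T0 T1
  B -> T2 T0 | a
  C -> a
  T0 -> b
  T1 -> c
  T2 -> d
  T3 -> a

CYK table (by increasing span) (cells [i..j] with 1 ≤ i ≤ j ≤ 2 only):
  [1..1]={S,T0}  "b"  orig:{S}
  [2..2]={T1}  "c"  orig:{}
  [1..2]={A}  "bc"

Original NTs in T[1,2] deriving "bc": ["A"]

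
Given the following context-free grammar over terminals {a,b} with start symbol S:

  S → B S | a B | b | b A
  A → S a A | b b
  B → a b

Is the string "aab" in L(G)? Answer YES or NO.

Convert to CNF:
  S -> B S | T0 B | T1 A | b
  A -> S X2 | T1 T1
  B -> T0 T1
  T0 -> a
  T1 -> b
  X2 -> T0 A

CYK table (by increasing span):
  [0..0]={T0}  "a"  orig:{}
  [1..1]={T0}  "a"  orig:{}
  [2..2]={S,T1}  "b"  orig:{S}
  [0..1]=∅  "aa"
  [1..2]={B}  "ab"
  [0..2]={S}  "aab"

S ∈ T[0,2] ⇒ YES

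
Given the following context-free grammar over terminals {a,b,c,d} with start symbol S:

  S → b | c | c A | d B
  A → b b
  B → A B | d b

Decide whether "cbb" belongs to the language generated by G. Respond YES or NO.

Convert to CNF:
  S -> T1 B | T2 A | b | c
  A -> T0 T0
  B -> A B | T1 T0
  T0 -> b
  T1 -> d
  T2 -> c

CYK table (by increasing span):
  T[0,0] 'c' = {S,T2}  orig:{S}
  T[1,1] 'b' = {S,T0}  orig:{S}
  T[2,2] 'b' = {S,T0}  orig:{S}
  T[0,1] 'cb' = ∅
  T[1,2] 'bb' = {A}
  T[0,2] 'cbb' = {S}

S ∈ T[0,2] ⇒ YES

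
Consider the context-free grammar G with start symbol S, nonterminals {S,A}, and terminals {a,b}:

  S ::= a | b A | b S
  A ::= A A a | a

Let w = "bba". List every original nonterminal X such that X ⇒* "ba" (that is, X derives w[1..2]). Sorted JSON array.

CNF form of G:
  S -> T1 A | T1 S | a
  A -> A X2 | a
  T0 -> a
  T1 -> b
  X2 -> A T0

Fill CYK table bottom-up — only the sub-triangle for w[1..2]:
  [1..1]={T1}  "b"  orig:{}
  [2..2]={A,S,T0}  "a"  orig:{A,S}
  [1..2]={S}  "ba"

Original NTs in T[1,2] deriving "ba": ["S"]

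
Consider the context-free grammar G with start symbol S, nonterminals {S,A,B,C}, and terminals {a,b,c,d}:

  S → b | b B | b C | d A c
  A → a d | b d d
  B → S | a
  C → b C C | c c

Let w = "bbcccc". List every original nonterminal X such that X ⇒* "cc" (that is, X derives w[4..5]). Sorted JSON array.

CNF form of G:
  S -> T1 X7 | T2 B | T2 C | b
  A -> T0 T1 | T2 X4
  B -> T1 X5 | T2 B | T2 C | a | b
  C -> T2 X6 | T3 T3
  T0 -> a
  T1 -> d
  T2 -> b
  T3 -> c
  X4 -> T1 T1
  X5 -> A T3
  X6 -> C C
  X7 -> A T3

CYK fill (cells [i..j] with 4 ≤ i ≤ j ≤ 5 only):
  T[4,4] 'c' = {T3}  orig:{}
  T[5,5] 'c' = {T3}  orig:{}
  T[4,5] 'cc' = {C}

Original NTs in T[4,5] deriving "cc": ["C"]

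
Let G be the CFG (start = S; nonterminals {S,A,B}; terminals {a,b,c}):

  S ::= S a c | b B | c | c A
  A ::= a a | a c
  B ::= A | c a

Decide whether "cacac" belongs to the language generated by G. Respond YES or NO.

CNF form of G:
  S -> S X3 | T1 A | T2 B | c
  A -> T0 T0 | T0 T1
  B -> T0 T0 | T0 T1 | T1 T0
  T0 -> a
  T1 -> c
  T2 -> b
  X3 -> T0 T1

CYK fill:
  cell(0,0) c: {S,T1}  orig:{S}
  cell(1,1) a: {T0}  orig:{}
  cell(2,2) c: {S,T1}  orig:{S}
  cell(3,3) a: {T0}  orig:{}
  cell(4,4) c: {S,T1}  orig:{S}
  cell(0,1) ca: {B}
  cell(1,2) ac: {A,B,X3}  orig:{A,B}
  cell(2,3) ca: {B}
  cell(3,4) ac: {A,B,X3}  orig:{A,B}
  cell(0,2) cac: {S}
  cell(1,3) aca: ∅
  cell(2,4) cac: {S}
  cell(0,3) caca: ∅
  cell(1,4) acac: ∅
  cell(0,4) cacac: {S}

S ∈ T[0,4] ⇒ YES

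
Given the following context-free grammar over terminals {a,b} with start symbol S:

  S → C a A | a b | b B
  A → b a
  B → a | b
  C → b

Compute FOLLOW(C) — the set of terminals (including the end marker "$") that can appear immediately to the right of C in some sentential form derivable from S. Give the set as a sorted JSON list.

FIRST iteration:
round 1:
  A via A→b a: +{b}
  B via B→a: +{a}
  B via B→b: +{b}
  C via C→b: +{b}
  S via S→C a A: +{b}
  S via S→a b: +{a}
  FIRST[S]={a,b}  FIRST[A]={b}  FIRST[B]={a,b}  FIRST[C]={b}
round 2: (stable)
  FIRST[S]={a,b}  FIRST[A]={b}  FIRST[B]={a,b}  FIRST[C]={b}

FOLLOW iteration:
initialize: $ ∈ FOLLOW(S)
[1]
  S→C a A: FOLLOW(C) ⊇ FIRST(a) = {a}; new: +{a}
  S→C a A: FOLLOW(A) ⊇ FOLLOW(S) ⊇ {$}; new: +{$}
  S→b B: FOLLOW(B) ⊇ FOLLOW(S) ⊇ {$}; new: +{$}
  FOLLOW[S]={$}  FOLLOW[A]={$}  FOLLOW[B]={$}  FOLLOW[C]={a}
[2] (no change)
  FOLLOW[S]={$}  FOLLOW[A]={$}  FOLLOW[B]={$}  FOLLOW[C]={a}

FOLLOW(C) = ["a"]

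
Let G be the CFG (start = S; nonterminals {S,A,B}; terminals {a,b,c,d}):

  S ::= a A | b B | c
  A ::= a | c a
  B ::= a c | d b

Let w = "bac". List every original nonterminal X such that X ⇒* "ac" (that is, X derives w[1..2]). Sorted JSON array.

Convert to CNF:
  S -> T1 A | T3 B | c
  A -> T0 T1 | a
  B -> T1 T0 | T2 T3
  T0 -> c
  T1 -> a
  T2 -> d
  T3 -> b

Fill CYK table bottom-up (cells [i..j] with 1 ≤ i ≤ j ≤ 2 only):
  [1..1]={A,T1}  "a"  orig:{A}
  [2..2]={S,T0}  "c"  orig:{S}
  [1..2]={B}  "ac"

Original NTs in T[1,2] deriving "ac": ["B"]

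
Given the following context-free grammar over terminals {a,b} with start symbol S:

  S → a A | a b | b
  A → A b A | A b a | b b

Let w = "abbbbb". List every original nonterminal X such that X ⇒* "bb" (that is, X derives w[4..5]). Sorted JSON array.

CNF form of G:
  S -> T1 A | T1 T0 | b
  A -> A X2 | A X3 | T0 T0
  T0 -> b
  T1 -> a
  X2 -> T0 A
  X3 -> T0 T1

CYK fill (cells [i..j] with 4 ≤ i ≤ j ≤ 5 only):
  T[4,4] 'b' = {S,T0}  orig:{S}
  T[5,5] 'b' = {S,T0}  orig:{S}
  T[4,5] 'bb' = {A}

Original NTs in T[4,5] deriving "bb": ["A"]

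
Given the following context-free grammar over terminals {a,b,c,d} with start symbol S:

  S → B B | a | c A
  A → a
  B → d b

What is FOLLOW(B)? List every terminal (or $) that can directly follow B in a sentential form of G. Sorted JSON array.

FIRST sets, iterate to fixpoint:
[1]
  A via A→a: +{a}
  B via B→d b: +{d}
  S via S→B B: +{d}
  S via S→a: +{a}
  S via S→c A: +{c}
  FIRST[S]={a,c,d}  FIRST[A]={a}  FIRST[B]={d}
[2] (stable)
  FIRST[S]={a,c,d}  FIRST[A]={a}  FIRST[B]={d}

FOLLOW sets:
seed FOLLOW(S) with $
[1]
  S→B B: FOLLOW(B) ⊇ FIRST(B) = {d}; new: +{d}
  S→B B: FOLLOW(B) ⊇ FOLLOW(S) ⊇ {$}; new: +{$}
  S→c A: FOLLOW(A) ⊇ FOLLOW(S) ⊇ {$}; new: +{$}
  FOLLOW[S]={$}  FOLLOW[A]={$}  FOLLOW[B]={$,d}
[2] (no change)
  FOLLOW[S]={$}  FOLLOW[A]={$}  FOLLOW[B]={$,d}

FOLLOW(B) = ["$", "d"]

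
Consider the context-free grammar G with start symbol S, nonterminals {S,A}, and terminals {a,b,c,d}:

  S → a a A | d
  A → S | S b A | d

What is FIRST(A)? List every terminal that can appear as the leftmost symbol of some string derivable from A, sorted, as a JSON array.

FIRST iteration:
pass 1:
  A via A→d: +{d}
  S via S→a a A: +{a}
  S via S→d: +{d}
  S: {a,d}  A: {d}
pass 2:
  A via A→S: +{a}
  S: {a,d}  A: {a,d}
pass 3: (stable)
  S: {a,d}  A: {a,d}

FIRST(A) = ["a", "d"]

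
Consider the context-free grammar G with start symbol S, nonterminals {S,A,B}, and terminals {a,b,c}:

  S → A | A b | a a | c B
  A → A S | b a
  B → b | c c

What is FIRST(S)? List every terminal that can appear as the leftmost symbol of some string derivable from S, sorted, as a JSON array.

FIRST iteration:
iter 1:
  A via A→b a: +{b}
  B via B→b: +{b}
  B via B→c c: +{c}
  S via S→A: +{b}
  S via S→a a: +{a}
  S via S→c B: +{c}
  FIRST(S)={a,b,c}  FIRST(A)={b}  FIRST(B)={b,c}
iter 2: (no change)
  FIRST(S)={a,b,c}  FIRST(A)={b}  FIRST(B)={b,c}

FIRST(S) = ["a", "b", "c"]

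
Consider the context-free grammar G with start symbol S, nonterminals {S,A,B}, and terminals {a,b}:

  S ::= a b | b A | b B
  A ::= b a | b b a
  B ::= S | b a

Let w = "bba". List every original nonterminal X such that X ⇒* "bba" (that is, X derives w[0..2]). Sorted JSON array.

Convert to CNF:
  S -> T0 A | T0 B | T1 T0
  A -> T0 T1 | T0 X2
  B -> T0 A | T0 B | T0 T1 | T1 T0
  T0 -> b
  T1 -> a
  X2 -> T0 T1

CYK table (by increasing span) (cells [i..j] with 0 ≤ i ≤ j ≤ 2 only):
  T[0,0] 'b' = {T0}  orig:{}
  T[1,1] 'b' = {T0}  orig:{}
  T[2,2] 'a' = {T1}  orig:{}
  T[0,1] 'bb' = ∅
  T[1,2] 'ba' = {A,B,X2}  orig:{A,B}
  T[0,2] 'bba' = {A,B,S}

Original NTs in T[0,2] deriving "bba": ["A", "B", "S"]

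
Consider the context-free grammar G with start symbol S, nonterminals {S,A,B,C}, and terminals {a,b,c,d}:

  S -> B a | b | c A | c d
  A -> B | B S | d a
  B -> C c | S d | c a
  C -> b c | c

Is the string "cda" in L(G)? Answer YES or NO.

Convert to CNF:
  S -> B T2 | T0 A | T0 T1 | b
  A -> B S | C T0 | S T1 | T0 T2 | T1 T2
  B -> C T0 | S T1 | T0 T2
  C -> T3 T0 | c
  T0 -> c
  T1 -> d
  T2 -> a
  T3 -> b

CYK fill:
  T[0,0] 'c' = {C,T0}  orig:{C}
  T[1,1] 'd' = {T1}  orig:{}
  T[2,2] 'a' = {T2}  orig:{}
  T[0,1] 'cd' = {S}
  T[1,2] 'da' = {A}
  T[0,2] 'cda' = {S}

S ∈ T[0,2] ⇒ YES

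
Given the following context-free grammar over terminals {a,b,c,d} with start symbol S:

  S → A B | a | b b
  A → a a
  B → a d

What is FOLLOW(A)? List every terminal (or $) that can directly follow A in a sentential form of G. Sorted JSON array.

Compute FIRST by fixpoint:
round 1:
  A via A→a a: +{a}
  B via B→a d: +{a}
  S via S→A B: +{a}
  S via S→b b: +{b}
  FIRST(S)={a,b}  FIRST(A)={a}  FIRST(B)={a}
round 2: done
  FIRST(S)={a,b}  FIRST(A)={a}  FIRST(B)={a}

FOLLOW iteration:
FOLLOW(S) := {$}
round 1:
  S→A B: FOLLOW(A) ⊇ FIRST(B) = {a}; new: +{a}
  S→A B: FOLLOW(B) ⊇ FOLLOW(S) ⊇ {$}; new: +{$}
  S: {$}  A: {a}  B: {$}
round 2: done
  S: {$}  A: {a}  B: {$}

FOLLOW(A) = ["a"]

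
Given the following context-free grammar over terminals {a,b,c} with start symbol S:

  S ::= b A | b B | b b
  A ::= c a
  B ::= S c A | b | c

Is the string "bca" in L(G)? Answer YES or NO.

CNF form of G:
  S -> T2 A | T2 B | T2 T2
  A -> T0 T1
  B -> S X3 | b | c
  T0 -> c
  T1 -> a
  T2 -> b
  X3 -> T0 A

CYK table (by increasing span):
  cell(0,0) b: {B,T2}  orig:{B}
  cell(1,1) c: {B,T0}  orig:{B}
  cell(2,2) a: {T1}  orig:{}
  cell(0,1) bc: {S}
  cell(1,2) ca: {A}
  cell(0,2) bca: {S}

S ∈ T[0,2] ⇒ YES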